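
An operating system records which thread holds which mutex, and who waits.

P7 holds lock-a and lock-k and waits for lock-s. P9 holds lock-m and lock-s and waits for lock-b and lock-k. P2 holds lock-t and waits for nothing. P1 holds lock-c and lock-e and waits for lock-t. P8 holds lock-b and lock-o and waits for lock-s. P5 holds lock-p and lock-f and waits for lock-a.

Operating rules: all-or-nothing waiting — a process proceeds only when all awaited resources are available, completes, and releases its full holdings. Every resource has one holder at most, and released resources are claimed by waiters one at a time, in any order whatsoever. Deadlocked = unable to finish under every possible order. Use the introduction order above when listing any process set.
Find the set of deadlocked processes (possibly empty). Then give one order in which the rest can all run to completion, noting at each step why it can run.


Deadlocked set: P7, P9, P8 and P5.
Key observation: the waits loop around P7 -> P9 -> P7 with no way out; P8 is caught in further circular waits and P5 waits into the deadlock from upstream.
One completion order for the rest: P2, P1.
Step-by-step check:
  run P2 (it waits on nothing); releases lock-t
  P1: everything it awaited (lock-t) is free; runs, freeing lock-c and lock-e


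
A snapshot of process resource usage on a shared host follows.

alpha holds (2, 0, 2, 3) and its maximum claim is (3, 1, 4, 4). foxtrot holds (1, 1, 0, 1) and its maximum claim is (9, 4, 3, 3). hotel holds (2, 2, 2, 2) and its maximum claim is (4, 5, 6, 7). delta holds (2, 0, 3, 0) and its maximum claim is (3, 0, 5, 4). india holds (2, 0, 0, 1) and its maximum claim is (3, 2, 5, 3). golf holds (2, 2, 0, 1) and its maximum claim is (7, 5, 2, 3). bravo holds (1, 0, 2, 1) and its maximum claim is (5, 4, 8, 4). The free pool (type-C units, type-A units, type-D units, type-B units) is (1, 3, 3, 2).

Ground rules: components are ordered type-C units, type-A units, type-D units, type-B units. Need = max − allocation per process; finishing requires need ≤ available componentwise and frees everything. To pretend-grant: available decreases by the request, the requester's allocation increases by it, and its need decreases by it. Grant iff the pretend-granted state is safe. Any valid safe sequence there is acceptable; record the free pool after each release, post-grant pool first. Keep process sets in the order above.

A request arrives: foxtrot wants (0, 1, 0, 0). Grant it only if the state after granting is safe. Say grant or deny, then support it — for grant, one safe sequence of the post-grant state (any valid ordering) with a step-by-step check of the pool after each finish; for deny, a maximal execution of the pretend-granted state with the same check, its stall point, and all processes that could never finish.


DENY. Granting would leave the state unsafe.
Key observation: after alpha, delta, india the pool peaks at (7, 2, 8, 6), and each blocked process is short somewhere: foxtrot on type-C units; hotel on type-A units; golf on type-A units; bravo on type-A units.
After a pretend grant, a maximal execution: alpha, delta, india — then nothing else fits. Step-by-step check:
  pool = (1, 2, 3, 2)
  run alpha (needs (1, 1, 2, 1), free (1, 2, 3, 2)); after release of (2, 0, 2, 3) the pool is (3, 2, 5, 5)
  run delta (needs (1, 0, 2, 4), free (3, 2, 5, 5)); after release of (2, 0, 3, 0) the pool is (5, 2, 8, 5)
  run india (needs (1, 2, 5, 2), free (5, 2, 8, 5)); after release of (2, 0, 0, 1) the pool is (7, 2, 8, 6)
  blocked: foxtrot wants (8, 2, 3, 2), pool (7, 2, 8, 6) — not enough type-C units
  blocked: hotel wants (2, 3, 4, 5), pool (7, 2, 8, 6) — not enough type-A units
  blocked: golf wants (5, 3, 2, 2), pool (7, 2, 8, 6) — not enough type-A units
  blocked: bravo wants (4, 4, 6, 3), pool (7, 2, 8, 6) — not enough type-A units
Processes that could never finish after the grant: foxtrot, hotel, golf and bravo.


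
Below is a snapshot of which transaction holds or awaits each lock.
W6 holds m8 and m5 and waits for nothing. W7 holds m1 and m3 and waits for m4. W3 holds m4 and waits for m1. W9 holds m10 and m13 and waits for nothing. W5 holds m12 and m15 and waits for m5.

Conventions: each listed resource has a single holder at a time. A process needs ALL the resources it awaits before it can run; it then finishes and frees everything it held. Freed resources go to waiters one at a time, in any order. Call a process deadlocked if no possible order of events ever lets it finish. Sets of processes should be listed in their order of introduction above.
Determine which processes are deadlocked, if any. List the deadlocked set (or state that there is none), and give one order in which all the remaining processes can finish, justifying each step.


The deadlocked set is W7 and W3.
Key observation: along W7 -> W3 -> W7, each member waits on what the next one holds — a deadlock; no other process is dragged down with it.
One completion order for the rest: W9, W6, W5.
Check, step by step:
  run W9 (it waits on nothing); releases m10 and m13
  run W6 (it waits on nothing); releases m8 and m5
  run W5 (all its waits — m5 — are resolved); releases m12 and m15


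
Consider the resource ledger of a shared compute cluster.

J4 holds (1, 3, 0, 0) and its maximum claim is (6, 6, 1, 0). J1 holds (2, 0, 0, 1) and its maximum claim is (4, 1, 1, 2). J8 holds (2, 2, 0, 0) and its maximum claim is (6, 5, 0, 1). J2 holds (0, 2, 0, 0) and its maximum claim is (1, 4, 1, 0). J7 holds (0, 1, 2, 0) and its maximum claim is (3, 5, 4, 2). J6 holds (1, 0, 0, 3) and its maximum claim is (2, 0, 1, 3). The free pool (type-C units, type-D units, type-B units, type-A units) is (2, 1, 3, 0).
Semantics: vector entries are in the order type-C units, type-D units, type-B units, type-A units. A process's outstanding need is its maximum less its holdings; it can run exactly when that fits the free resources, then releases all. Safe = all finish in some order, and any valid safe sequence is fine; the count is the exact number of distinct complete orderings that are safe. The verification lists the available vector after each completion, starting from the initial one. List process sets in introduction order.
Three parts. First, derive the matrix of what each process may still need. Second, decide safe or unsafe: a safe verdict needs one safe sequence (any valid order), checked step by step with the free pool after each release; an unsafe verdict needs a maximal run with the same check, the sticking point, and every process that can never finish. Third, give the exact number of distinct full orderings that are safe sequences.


(1) Remaining need (order type-C units, type-D units, type-B units, type-A units):
  J4: (5, 3, 1, 0)
  J1: (2, 1, 1, 1)
  J8: (4, 3, 0, 1)
  J2: (1, 2, 1, 0)
  J7: (3, 4, 2, 2)
  J6: (1, 0, 1, 0)
(2) UNSAFE.
Key observation: after J6, J1 complete, (5, 1, 3, 4) is the best the pool ever gets, yet each leftover process wants more type-D units.
Going as far as possible: J6, J1; after that, nothing fits. Verifying each step:
  pool = (2, 1, 3, 0)
  J6: need (1, 0, 1, 0) fits (2, 1, 3, 0); releases (1, 0, 0, 3), pool now (3, 1, 3, 3)
  J1: need (2, 1, 1, 1) fits (3, 1, 3, 3); releases (2, 0, 0, 1), pool now (5, 1, 3, 4)
  J4 still needs (5, 3, 1, 0) but only (5, 1, 3, 4) is free — short on type-D units
  J8 still needs (4, 3, 0, 1) but only (5, 1, 3, 4) is free — short on type-D units
  J2 still needs (1, 2, 1, 0) but only (5, 1, 3, 4) is free — short on type-D units
  J7 still needs (3, 4, 2, 2) but only (5, 1, 3, 4) is free — short on type-D units
Permanently blocked: J4, J8, J2 and J7.
(3) Precisely 0 of the possible complete orderings are safe sequences.


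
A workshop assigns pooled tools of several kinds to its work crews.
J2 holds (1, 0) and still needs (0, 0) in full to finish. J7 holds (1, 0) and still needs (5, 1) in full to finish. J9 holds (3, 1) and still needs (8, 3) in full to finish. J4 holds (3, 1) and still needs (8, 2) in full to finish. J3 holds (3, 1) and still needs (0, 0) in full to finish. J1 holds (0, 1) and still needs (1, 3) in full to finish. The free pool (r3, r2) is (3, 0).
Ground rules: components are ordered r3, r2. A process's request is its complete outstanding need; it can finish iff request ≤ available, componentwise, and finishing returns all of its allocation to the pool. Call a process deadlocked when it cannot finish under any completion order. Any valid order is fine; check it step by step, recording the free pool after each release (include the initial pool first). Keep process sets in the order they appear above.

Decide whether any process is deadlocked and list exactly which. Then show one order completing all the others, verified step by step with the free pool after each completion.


Deadlocked: J9, J4 and J1.
Key observation: J3, J7, J2 can finish, but then (8, 1) is all there is, and the blocked group's r2 demands exceed it.
A valid finishing order for the others: J3, J7, J2. Step-by-step check:
  pool = (3, 0)
  J3 needs (0, 0) <= (3, 0) -> finishes; pool += (3, 1) = (6, 1)
  J7 needs (5, 1) <= (6, 1) -> finishes; pool += (1, 0) = (7, 1)
  J2 needs (0, 0) <= (7, 1) -> finishes; pool += (1, 0) = (8, 1)
None of the blocked processes ever fits:
  J9 still needs (8, 3) but only (8, 1) is free — short on r2
  J4 still needs (8, 2) but only (8, 1) is free — short on r2
  J1 still needs (1, 3) but only (8, 1) is free — short on r2


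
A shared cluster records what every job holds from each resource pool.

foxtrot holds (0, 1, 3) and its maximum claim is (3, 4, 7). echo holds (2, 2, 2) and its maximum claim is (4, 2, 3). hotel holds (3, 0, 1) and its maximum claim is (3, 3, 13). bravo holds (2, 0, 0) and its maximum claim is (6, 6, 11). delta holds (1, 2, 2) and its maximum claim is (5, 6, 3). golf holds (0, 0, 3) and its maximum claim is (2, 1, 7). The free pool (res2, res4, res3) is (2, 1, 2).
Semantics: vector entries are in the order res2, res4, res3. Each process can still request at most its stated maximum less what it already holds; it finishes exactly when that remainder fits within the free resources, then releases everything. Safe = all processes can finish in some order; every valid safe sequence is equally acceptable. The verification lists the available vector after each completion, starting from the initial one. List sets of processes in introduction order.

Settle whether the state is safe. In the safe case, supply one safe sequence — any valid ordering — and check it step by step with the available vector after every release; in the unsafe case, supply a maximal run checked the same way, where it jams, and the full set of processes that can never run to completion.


SAFE, for example via the order echo, foxtrot, golf, delta, bravo, hotel.
Key observation: the order's first zero-slack moment is echo ((2, 0, 1) needed, (2, 1, 2) free — a requested resource with nothing to spare).
Verifying each step:
  pool = (2, 1, 2)
  echo: need (2, 0, 1) fits (2, 1, 2); releases (2, 2, 2), pool now (4, 3, 4)
  foxtrot: need (3, 3, 4) fits (4, 3, 4); releases (0, 1, 3), pool now (4, 4, 7)
  golf: need (2, 1, 4) fits (4, 4, 7); releases (0, 0, 3), pool now (4, 4, 10)
  delta: need (4, 4, 1) fits (4, 4, 10); releases (1, 2, 2), pool now (5, 6, 12)
  bravo: need (4, 6, 11) fits (5, 6, 12); releases (2, 0, 0), pool now (7, 6, 12)
  hotel: need (0, 3, 12) fits (7, 6, 12); releases (3, 0, 1), pool now (10, 6, 13)


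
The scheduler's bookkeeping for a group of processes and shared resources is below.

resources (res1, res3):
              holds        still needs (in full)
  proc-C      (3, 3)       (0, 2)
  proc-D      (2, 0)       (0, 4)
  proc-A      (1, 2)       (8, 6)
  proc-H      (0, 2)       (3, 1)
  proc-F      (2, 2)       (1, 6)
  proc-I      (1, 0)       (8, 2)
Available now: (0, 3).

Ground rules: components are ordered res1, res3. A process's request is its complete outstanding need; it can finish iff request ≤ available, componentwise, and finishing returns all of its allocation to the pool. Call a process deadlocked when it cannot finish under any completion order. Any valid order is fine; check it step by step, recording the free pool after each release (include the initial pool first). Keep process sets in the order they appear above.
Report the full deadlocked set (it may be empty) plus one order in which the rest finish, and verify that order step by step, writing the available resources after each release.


The deadlocked set is proc-A and proc-I.
Key observation: even finishing proc-C, proc-D, proc-H, proc-F leaves just (7, 10) free — too little res1 for any of the remaining processes.
A valid finishing order for the others: proc-C, proc-D, proc-H, proc-F. Walking it through:
  pool = (0, 3)
  proc-C needs (0, 2) <= (0, 3) -> finishes; pool += (3, 3) = (3, 6)
  proc-D needs (0, 4) <= (3, 6) -> finishes; pool += (2, 0) = (5, 6)
  proc-H needs (3, 1) <= (5, 6) -> finishes; pool += (0, 2) = (5, 8)
  proc-F needs (1, 6) <= (5, 8) -> finishes; pool += (2, 2) = (7, 10)
The blocked processes can never fit:
  proc-A still needs (8, 6) but only (7, 10) is free — short on res1
  proc-I still needs (8, 2) but only (7, 10) is free — short on res1


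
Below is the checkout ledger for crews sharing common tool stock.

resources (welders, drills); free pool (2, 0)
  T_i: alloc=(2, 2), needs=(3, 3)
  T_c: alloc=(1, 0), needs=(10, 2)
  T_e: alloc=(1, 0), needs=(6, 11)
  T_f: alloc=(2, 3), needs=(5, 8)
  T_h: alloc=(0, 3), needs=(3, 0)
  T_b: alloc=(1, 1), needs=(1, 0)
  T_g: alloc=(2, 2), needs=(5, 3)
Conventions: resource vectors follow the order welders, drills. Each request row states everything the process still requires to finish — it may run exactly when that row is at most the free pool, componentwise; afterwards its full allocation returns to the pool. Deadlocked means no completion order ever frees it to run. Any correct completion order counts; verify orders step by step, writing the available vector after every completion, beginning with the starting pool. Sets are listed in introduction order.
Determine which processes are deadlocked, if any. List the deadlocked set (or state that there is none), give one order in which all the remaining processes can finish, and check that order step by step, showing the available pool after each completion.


The deadlocked set is empty.
Key observation: T_b leads a chain of completions in which each release enables another process.
A valid finishing order for the others: T_b, T_h, T_i, T_g, T_f, T_e, T_c. Walking it through:
  pool = (2, 0)
  run T_b (needs (1, 0), free (2, 0)); after release of (1, 1) the pool is (3, 1)
  run T_h (needs (3, 0), free (3, 1)); after release of (0, 3) the pool is (3, 4)
  run T_i (needs (3, 3), free (3, 4)); after release of (2, 2) the pool is (5, 6)
  run T_g (needs (5, 3), free (5, 6)); after release of (2, 2) the pool is (7, 8)
  run T_f (needs (5, 8), free (7, 8)); after release of (2, 3) the pool is (9, 11)
  run T_e (needs (6, 11), free (9, 11)); after release of (1, 0) the pool is (10, 11)
  run T_c (needs (10, 2), free (10, 11)); after release of (1, 0) the pool is (11, 11)


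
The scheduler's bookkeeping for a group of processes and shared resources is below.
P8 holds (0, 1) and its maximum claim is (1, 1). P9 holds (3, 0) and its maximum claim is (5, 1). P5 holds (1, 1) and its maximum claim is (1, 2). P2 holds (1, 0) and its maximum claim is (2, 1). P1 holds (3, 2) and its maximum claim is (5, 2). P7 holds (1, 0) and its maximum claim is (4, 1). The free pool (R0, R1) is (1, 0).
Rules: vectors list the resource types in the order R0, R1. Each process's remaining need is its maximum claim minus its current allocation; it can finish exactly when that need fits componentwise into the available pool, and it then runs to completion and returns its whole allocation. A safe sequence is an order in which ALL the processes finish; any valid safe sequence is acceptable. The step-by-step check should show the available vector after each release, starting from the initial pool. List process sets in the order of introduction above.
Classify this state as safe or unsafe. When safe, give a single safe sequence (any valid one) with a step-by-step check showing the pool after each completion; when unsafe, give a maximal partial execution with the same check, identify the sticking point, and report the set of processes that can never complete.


SAFE — a valid safe sequence is P8, P2, P9, P7, P1, P5.
Key observation: at P8 the run first touches a limit — (1, 0) against (1, 0), exact on a resource it actually requests.
Walking it through:
  pool = (1, 0)
  P8 needs (1, 0) <= (1, 0) -> finishes; pool += (0, 1) = (1, 1)
  P2 needs (1, 1) <= (1, 1) -> finishes; pool += (1, 0) = (2, 1)
  P9 needs (2, 1) <= (2, 1) -> finishes; pool += (3, 0) = (5, 1)
  P7 needs (3, 1) <= (5, 1) -> finishes; pool += (1, 0) = (6, 1)
  P1 needs (2, 0) <= (6, 1) -> finishes; pool += (3, 2) = (9, 3)
  P5 needs (0, 1) <= (9, 3) -> finishes; pool += (1, 1) = (10, 4)


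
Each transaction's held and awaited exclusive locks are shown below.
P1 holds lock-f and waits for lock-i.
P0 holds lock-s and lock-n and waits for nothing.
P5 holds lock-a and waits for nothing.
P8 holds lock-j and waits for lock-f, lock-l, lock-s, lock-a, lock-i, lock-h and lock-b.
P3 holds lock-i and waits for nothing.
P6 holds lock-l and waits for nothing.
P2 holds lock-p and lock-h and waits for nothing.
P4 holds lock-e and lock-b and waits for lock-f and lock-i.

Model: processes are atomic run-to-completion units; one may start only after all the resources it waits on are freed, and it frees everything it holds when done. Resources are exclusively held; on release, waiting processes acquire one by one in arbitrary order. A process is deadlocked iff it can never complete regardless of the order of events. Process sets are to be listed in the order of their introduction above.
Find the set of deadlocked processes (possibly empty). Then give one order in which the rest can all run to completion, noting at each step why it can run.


Nothing here is deadlocked.
Key observation: all waits point, directly or indirectly, at processes that can finish, so nothing is permanently blocked.
A valid finishing order for the others: P3, P5, P1, P2, P0, P4, P6, P8.
Walking it through:
  P3: no waits; runs immediately, freeing lock-i
  P5: no waits; runs immediately, freeing lock-a
  P1 waits on lock-i — all released -> runs and releases lock-f
  P2: no waits; runs immediately, freeing lock-p and lock-h
  P0: no waits; runs immediately, freeing lock-s and lock-n
  P4 waits on lock-f and lock-i — all released -> runs and releases lock-e and lock-b
  P6: no waits; runs immediately, freeing lock-l
  P8 waits on lock-f, lock-l, lock-s, lock-a, lock-i, lock-h and lock-b — all released -> runs and releases lock-j


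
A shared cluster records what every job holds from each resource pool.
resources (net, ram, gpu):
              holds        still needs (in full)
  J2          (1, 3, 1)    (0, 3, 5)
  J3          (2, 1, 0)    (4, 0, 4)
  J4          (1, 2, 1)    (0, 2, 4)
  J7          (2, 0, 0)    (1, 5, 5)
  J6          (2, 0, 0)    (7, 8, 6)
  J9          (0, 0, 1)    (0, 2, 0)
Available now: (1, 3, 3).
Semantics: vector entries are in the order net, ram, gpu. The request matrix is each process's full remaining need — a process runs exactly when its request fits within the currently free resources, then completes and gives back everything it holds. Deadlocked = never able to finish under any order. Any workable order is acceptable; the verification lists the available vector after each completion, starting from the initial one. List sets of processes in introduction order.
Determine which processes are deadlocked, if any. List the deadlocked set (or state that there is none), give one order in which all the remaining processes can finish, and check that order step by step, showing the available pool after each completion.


Nothing here is deadlocked.
Key observation: the pool covers J9 at once, and every later process fits after earlier releases.
The rest can finish in the order J9, J4, J7, J3, J2, J6. Verifying each step:
  pool = (1, 3, 3)
  J9 needs (0, 2, 0) <= (1, 3, 3) -> finishes; pool += (0, 0, 1) = (1, 3, 4)
  J4 needs (0, 2, 4) <= (1, 3, 4) -> finishes; pool += (1, 2, 1) = (2, 5, 5)
  J7 needs (1, 5, 5) <= (2, 5, 5) -> finishes; pool += (2, 0, 0) = (4, 5, 5)
  J3 needs (4, 0, 4) <= (4, 5, 5) -> finishes; pool += (2, 1, 0) = (6, 6, 5)
  J2 needs (0, 3, 5) <= (6, 6, 5) -> finishes; pool += (1, 3, 1) = (7, 9, 6)
  J6 needs (7, 8, 6) <= (7, 9, 6) -> finishes; pool += (2, 0, 0) = (9, 9, 6)


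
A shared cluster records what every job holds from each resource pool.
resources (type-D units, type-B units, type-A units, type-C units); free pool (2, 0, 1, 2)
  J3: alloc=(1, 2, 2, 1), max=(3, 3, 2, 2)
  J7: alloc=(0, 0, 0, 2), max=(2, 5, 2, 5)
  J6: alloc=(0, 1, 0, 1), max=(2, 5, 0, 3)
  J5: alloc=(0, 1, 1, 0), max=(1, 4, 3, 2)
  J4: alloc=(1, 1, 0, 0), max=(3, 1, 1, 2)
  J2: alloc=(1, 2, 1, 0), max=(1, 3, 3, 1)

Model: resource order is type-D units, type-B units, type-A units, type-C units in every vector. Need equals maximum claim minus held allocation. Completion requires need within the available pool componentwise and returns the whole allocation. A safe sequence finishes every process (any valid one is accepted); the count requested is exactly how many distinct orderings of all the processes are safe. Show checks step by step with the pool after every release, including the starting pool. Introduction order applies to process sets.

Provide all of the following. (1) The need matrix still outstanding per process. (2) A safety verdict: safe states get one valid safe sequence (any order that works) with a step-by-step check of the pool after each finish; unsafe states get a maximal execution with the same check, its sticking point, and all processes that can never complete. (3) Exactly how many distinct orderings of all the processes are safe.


(1) Need matrix, components ordered type-D units, type-B units, type-A units, type-C units:
  J3: (2, 1, 0, 1)
  J7: (2, 5, 2, 3)
  J6: (2, 4, 0, 2)
  J5: (1, 3, 2, 2)
  J4: (2, 0, 1, 2)
  J2: (0, 1, 2, 1)
(2) SAFE — a valid safe sequence is J4, J3, J2, J7, J6, J5.
Key observation: J4 marks the first exact bind of the order: its need (2, 0, 1, 2) fits the free (2, 0, 1, 2) with zero slack on a requested resource.
Check, step by step:
  pool = (2, 0, 1, 2)
  J4 needs (2, 0, 1, 2) <= (2, 0, 1, 2) -> finishes; pool += (1, 1, 0, 0) = (3, 1, 1, 2)
  J3 needs (2, 1, 0, 1) <= (3, 1, 1, 2) -> finishes; pool += (1, 2, 2, 1) = (4, 3, 3, 3)
  J2 needs (0, 1, 2, 1) <= (4, 3, 3, 3) -> finishes; pool += (1, 2, 1, 0) = (5, 5, 4, 3)
  J7 needs (2, 5, 2, 3) <= (5, 5, 4, 3) -> finishes; pool += (0, 0, 0, 2) = (5, 5, 4, 5)
  J6 needs (2, 4, 0, 2) <= (5, 5, 4, 5) -> finishes; pool += (0, 1, 0, 1) = (5, 6, 4, 6)
  J5 needs (1, 3, 2, 2) <= (5, 6, 4, 6) -> finishes; pool += (0, 1, 1, 0) = (5, 7, 5, 6)
(3) Exactly 10 of the possible complete orderings are safe sequences.


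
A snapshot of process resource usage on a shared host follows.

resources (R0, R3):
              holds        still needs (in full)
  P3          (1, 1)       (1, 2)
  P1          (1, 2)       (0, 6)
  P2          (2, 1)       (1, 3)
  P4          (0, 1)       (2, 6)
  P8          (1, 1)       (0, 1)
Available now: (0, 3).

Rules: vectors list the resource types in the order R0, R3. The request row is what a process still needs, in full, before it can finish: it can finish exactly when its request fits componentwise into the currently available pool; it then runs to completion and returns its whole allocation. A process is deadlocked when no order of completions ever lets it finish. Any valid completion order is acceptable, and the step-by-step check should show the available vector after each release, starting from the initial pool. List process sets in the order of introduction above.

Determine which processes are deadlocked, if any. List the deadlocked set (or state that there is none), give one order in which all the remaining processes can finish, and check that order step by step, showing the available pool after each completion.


No process is deadlocked.
Key observation: starting with P8, each completion frees enough for the next — no one is permanently blocked.
A valid finishing order for the others: P8, P2, P3, P1, P4. Verifying each step:
  pool = (0, 3)
  P8 needs (0, 1) <= (0, 3) -> finishes; pool += (1, 1) = (1, 4)
  P2 needs (1, 3) <= (1, 4) -> finishes; pool += (2, 1) = (3, 5)
  P3 needs (1, 2) <= (3, 5) -> finishes; pool += (1, 1) = (4, 6)
  P1 needs (0, 6) <= (4, 6) -> finishes; pool += (1, 2) = (5, 8)
  P4 needs (2, 6) <= (5, 8) -> finishes; pool += (0, 1) = (5, 9)


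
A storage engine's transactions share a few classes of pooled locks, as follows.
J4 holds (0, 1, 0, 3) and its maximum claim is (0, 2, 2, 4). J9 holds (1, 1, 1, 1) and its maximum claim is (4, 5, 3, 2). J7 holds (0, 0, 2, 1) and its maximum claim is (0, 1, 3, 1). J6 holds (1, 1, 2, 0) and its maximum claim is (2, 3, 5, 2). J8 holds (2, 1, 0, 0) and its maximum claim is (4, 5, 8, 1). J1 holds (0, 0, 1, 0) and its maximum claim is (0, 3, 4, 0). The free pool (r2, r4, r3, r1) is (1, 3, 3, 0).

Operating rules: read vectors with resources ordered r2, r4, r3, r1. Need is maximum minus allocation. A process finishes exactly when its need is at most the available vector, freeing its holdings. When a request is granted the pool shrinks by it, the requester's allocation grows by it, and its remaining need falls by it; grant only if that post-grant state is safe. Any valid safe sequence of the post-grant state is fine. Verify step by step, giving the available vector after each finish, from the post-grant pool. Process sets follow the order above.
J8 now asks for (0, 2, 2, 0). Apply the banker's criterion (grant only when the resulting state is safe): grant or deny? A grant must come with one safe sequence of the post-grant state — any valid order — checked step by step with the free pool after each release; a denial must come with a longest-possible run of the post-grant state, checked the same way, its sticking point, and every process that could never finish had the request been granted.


GRANT. The post-grant state is safe; one safe sequence: J7, J4, J6, J1, J8, J9.
Key observation: with (1, 1, 1, 0) left after the transfer, J7 can run at once — the state stays safe.
Verifying the post-grant state step by step:
  pool = (1, 1, 1, 0)
  J7 needs (0, 1, 1, 0) <= (1, 1, 1, 0) -> finishes; pool += (0, 0, 2, 1) = (1, 1, 3, 1)
  J4 needs (0, 1, 2, 1) <= (1, 1, 3, 1) -> finishes; pool += (0, 1, 0, 3) = (1, 2, 3, 4)
  J6 needs (1, 2, 3, 2) <= (1, 2, 3, 4) -> finishes; pool += (1, 1, 2, 0) = (2, 3, 5, 4)
  J1 needs (0, 3, 3, 0) <= (2, 3, 5, 4) -> finishes; pool += (0, 0, 1, 0) = (2, 3, 6, 4)
  J8 needs (2, 2, 6, 1) <= (2, 3, 6, 4) -> finishes; pool += (2, 3, 2, 0) = (4, 6, 8, 4)
  J9 needs (3, 4, 2, 1) <= (4, 6, 8, 4) -> finishes; pool += (1, 1, 1, 1) = (5, 7, 9, 5)


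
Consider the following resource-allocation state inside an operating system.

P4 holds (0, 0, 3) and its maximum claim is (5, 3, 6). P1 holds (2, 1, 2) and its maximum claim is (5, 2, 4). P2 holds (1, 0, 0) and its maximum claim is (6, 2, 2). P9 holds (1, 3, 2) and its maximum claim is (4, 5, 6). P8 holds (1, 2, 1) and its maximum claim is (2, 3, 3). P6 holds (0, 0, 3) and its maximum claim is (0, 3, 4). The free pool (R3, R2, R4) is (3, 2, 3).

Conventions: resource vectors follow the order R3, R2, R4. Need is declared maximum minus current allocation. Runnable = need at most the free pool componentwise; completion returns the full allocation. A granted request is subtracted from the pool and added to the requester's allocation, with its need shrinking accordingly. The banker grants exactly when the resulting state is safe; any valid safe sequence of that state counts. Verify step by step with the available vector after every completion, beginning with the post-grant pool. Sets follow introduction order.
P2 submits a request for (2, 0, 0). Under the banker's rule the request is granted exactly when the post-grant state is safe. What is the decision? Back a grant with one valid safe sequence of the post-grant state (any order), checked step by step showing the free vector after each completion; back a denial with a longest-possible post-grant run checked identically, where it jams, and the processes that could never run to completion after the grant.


DENY. Granting would leave the state unsafe.
Key observation: after P8, P6 complete, (2, 4, 7) is the best the pool ever gets, yet each leftover process wants more R3.
On the post-grant state, P8, P6 is a maximal run — nothing extends it. Verifying each step:
  pool = (1, 2, 3)
  run P8 (needs (1, 1, 2), free (1, 2, 3)); after release of (1, 2, 1) the pool is (2, 4, 4)
  run P6 (needs (0, 3, 1), free (2, 4, 4)); after release of (0, 0, 3) the pool is (2, 4, 7)
  P4 still needs (5, 3, 3) but only (2, 4, 7) is free — short on R3
  P1 still needs (3, 1, 2) but only (2, 4, 7) is free — short on R3
  P2 still needs (3, 2, 2) but only (2, 4, 7) is free — short on R3
  P9 still needs (3, 2, 4) but only (2, 4, 7) is free — short on R3
Had the request been granted, P4, P1, P2 and P9 could never finish.


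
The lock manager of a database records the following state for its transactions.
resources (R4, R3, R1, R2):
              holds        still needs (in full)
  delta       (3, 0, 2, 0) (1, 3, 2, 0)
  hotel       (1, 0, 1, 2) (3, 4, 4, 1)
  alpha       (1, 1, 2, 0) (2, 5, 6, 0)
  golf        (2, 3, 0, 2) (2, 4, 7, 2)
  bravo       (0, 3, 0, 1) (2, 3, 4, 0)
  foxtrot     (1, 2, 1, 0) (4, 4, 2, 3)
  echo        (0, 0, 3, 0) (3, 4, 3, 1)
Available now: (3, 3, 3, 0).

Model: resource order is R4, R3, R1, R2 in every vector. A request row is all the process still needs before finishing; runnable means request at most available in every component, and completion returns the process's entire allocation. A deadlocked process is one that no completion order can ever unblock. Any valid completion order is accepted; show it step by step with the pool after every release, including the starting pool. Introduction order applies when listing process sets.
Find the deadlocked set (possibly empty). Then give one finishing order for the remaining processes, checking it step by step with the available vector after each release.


The deadlocked set is empty.
Key observation: delta fits the free pool immediately, and its release cascades until everyone finishes.
One completion order for the rest: delta, bravo, echo, alpha, hotel, golf, foxtrot. Step-by-step check:
  pool = (3, 3, 3, 0)
  delta needs (1, 3, 2, 0) <= (3, 3, 3, 0) -> finishes; pool += (3, 0, 2, 0) = (6, 3, 5, 0)
  bravo needs (2, 3, 4, 0) <= (6, 3, 5, 0) -> finishes; pool += (0, 3, 0, 1) = (6, 6, 5, 1)
  echo needs (3, 4, 3, 1) <= (6, 6, 5, 1) -> finishes; pool += (0, 0, 3, 0) = (6, 6, 8, 1)
  alpha needs (2, 5, 6, 0) <= (6, 6, 8, 1) -> finishes; pool += (1, 1, 2, 0) = (7, 7, 10, 1)
  hotel needs (3, 4, 4, 1) <= (7, 7, 10, 1) -> finishes; pool += (1, 0, 1, 2) = (8, 7, 11, 3)
  golf needs (2, 4, 7, 2) <= (8, 7, 11, 3) -> finishes; pool += (2, 3, 0, 2) = (10, 10, 11, 5)
  foxtrot needs (4, 4, 2, 3) <= (10, 10, 11, 5) -> finishes; pool += (1, 2, 1, 0) = (11, 12, 12, 5)


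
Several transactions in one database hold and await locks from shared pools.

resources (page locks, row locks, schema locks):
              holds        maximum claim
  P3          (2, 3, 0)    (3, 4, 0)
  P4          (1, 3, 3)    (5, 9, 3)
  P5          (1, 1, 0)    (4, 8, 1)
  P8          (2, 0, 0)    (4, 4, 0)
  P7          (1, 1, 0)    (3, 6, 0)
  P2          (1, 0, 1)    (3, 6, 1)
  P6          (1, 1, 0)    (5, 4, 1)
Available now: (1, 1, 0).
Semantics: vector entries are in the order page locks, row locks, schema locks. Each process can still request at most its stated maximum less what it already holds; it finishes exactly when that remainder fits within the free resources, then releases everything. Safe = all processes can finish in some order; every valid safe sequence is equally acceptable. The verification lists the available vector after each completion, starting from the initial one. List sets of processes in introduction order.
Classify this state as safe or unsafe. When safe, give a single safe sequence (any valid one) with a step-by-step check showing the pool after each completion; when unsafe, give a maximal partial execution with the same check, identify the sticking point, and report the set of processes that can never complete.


The state is UNSAFE.
Key observation: after P3, P8 the pool peaks at (5, 4, 0), and each blocked process is short somewhere: P4 on row locks; P5 on row locks, schema locks; P7 on row locks; P2 on row locks; P6 on schema locks.
The run P3, P8 cannot be extended any further. Walking it through:
  pool = (1, 1, 0)
  P3: need (1, 1, 0) fits (1, 1, 0); releases (2, 3, 0), pool now (3, 4, 0)
  P8: need (2, 4, 0) fits (3, 4, 0); releases (2, 0, 0), pool now (5, 4, 0)
  P4 cannot run: need (4, 6, 0) vs free (5, 4, 0) (insufficient row locks)
  P5 cannot run: need (3, 7, 1) vs free (5, 4, 0) (insufficient row locks and schema locks)
  P7 cannot run: need (2, 5, 0) vs free (5, 4, 0) (insufficient row locks)
  P2 cannot run: need (2, 6, 0) vs free (5, 4, 0) (insufficient row locks)
  P6 cannot run: need (4, 3, 1) vs free (5, 4, 0) (insufficient schema locks)
Never able to finish: P4, P5, P7, P2 and P6.


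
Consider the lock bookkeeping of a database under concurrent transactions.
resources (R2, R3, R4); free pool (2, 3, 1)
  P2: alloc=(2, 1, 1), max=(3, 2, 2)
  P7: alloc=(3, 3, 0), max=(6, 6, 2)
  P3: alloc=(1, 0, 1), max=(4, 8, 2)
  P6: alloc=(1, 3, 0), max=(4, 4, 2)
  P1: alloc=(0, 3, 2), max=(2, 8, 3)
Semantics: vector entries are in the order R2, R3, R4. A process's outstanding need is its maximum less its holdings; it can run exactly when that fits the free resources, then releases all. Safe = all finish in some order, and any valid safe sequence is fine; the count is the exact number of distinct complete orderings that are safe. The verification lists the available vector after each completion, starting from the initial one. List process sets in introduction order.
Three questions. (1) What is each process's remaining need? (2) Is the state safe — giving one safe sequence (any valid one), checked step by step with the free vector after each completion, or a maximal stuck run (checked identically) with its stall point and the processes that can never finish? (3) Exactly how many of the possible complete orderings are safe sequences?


(1) Need matrix, components ordered R2, R3, R4:
  P2: (1, 1, 1)
  P7: (3, 3, 2)
  P3: (3, 8, 1)
  P6: (3, 1, 2)
  P1: (2, 5, 1)
(2) The state is SAFE; one workable sequence: P2, P6, P7, P1, P3.
Key observation: the order's first zero-slack moment is P2 ((1, 1, 1) needed, (2, 3, 1) free — a requested resource with nothing to spare).
Check, step by step:
  pool = (2, 3, 1)
  P2 needs (1, 1, 1) <= (2, 3, 1) -> finishes; pool += (2, 1, 1) = (4, 4, 2)
  P6 needs (3, 1, 2) <= (4, 4, 2) -> finishes; pool += (1, 3, 0) = (5, 7, 2)
  P7 needs (3, 3, 2) <= (5, 7, 2) -> finishes; pool += (3, 3, 0) = (8, 10, 2)
  P1 needs (2, 5, 1) <= (8, 10, 2) -> finishes; pool += (0, 3, 2) = (8, 13, 4)
  P3 needs (3, 8, 1) <= (8, 13, 4) -> finishes; pool += (1, 0, 1) = (9, 13, 5)
(3) Precisely 8 of the possible complete orderings are safe sequences.


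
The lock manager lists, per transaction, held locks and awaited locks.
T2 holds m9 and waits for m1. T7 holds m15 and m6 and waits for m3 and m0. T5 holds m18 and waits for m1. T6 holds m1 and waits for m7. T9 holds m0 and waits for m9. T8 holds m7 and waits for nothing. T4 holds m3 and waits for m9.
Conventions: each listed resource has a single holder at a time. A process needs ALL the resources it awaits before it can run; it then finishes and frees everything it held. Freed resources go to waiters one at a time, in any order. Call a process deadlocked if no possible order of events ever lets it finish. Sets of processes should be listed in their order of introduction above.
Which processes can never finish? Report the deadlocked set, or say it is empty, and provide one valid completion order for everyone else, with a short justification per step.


The deadlocked set is empty.
Key observation: the waits form no ring: some process can always run, and its releases unblock the others one by one.
The rest can finish in the order T8, T6, T2, T4, T9, T5, T7.
Step-by-step check:
  T8 waits on nothing -> runs at once and releases m7
  run T6 (all its waits — m7 — are resolved); releases m1
  run T2 (all its waits — m1 — are resolved); releases m9
  run T4 (all its waits — m9 — are resolved); releases m3
  run T9 (all its waits — m9 — are resolved); releases m0
  run T5 (all its waits — m1 — are resolved); releases m18
  run T7 (all its waits — m3 and m0 — are resolved); releases m15 and m6


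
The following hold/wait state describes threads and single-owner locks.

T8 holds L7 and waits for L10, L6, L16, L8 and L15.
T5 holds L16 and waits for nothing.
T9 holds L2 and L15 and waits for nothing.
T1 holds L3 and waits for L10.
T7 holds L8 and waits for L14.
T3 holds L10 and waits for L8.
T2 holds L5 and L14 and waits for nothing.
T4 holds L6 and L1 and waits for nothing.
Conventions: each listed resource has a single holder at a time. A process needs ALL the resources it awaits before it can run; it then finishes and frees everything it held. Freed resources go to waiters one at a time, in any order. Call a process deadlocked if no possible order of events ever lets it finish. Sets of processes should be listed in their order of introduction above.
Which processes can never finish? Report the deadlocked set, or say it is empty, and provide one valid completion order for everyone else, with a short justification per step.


The deadlocked set is empty.
Key observation: no waiting chain loops back on itself — every chain ends at a process that waits on nothing, so everyone eventually runs.
A valid finishing order for the others: T9, T2, T5, T4, T7, T3, T8, T1.
Check, step by step:
  T9 waits on nothing -> runs at once and releases L2 and L15
  T2 waits on nothing -> runs at once and releases L5 and L14
  T5 waits on nothing -> runs at once and releases L16
  T4 waits on nothing -> runs at once and releases L6 and L1
  T7: everything it awaited (L14) is free; runs, freeing L8
  T3: everything it awaited (L8) is free; runs, freeing L10
  T8: everything it awaited (L10, L6, L16, L8 and L15) is free; runs, freeing L7
  T1: everything it awaited (L10) is free; runs, freeing L3


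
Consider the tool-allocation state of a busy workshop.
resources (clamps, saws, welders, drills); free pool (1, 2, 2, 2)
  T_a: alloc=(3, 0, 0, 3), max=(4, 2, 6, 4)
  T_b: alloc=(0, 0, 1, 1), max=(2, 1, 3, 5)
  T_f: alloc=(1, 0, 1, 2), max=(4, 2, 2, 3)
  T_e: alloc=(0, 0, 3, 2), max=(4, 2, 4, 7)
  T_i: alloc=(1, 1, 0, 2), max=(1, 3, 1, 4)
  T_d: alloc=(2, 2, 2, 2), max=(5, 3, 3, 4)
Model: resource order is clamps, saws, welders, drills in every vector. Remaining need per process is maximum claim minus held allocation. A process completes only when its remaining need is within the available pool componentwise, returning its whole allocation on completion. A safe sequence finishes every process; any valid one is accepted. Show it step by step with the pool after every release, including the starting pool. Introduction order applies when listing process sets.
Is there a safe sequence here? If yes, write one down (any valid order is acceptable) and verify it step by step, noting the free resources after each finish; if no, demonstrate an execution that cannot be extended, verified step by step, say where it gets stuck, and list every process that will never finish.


The state is UNSAFE.
Key observation: after T_i, T_b the pool peaks at (2, 3, 3, 5), and each blocked process is short somewhere: T_a on welders; T_f on clamps; T_e on clamps; T_d on clamps.
A maximal execution: T_i, T_b — then nothing else fits. Walking it through:
  pool = (1, 2, 2, 2)
  T_i needs (0, 2, 1, 2) <= (1, 2, 2, 2) -> finishes; pool += (1, 1, 0, 2) = (2, 3, 2, 4)
  T_b needs (2, 1, 2, 4) <= (2, 3, 2, 4) -> finishes; pool += (0, 0, 1, 1) = (2, 3, 3, 5)
  blocked: T_a wants (1, 2, 6, 1), pool (2, 3, 3, 5) — not enough welders
  blocked: T_f wants (3, 2, 1, 1), pool (2, 3, 3, 5) — not enough clamps
  blocked: T_e wants (4, 2, 1, 5), pool (2, 3, 3, 5) — not enough clamps
  blocked: T_d wants (3, 1, 1, 2), pool (2, 3, 3, 5) — not enough clamps
Never able to finish: T_a, T_f, T_e and T_d.
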